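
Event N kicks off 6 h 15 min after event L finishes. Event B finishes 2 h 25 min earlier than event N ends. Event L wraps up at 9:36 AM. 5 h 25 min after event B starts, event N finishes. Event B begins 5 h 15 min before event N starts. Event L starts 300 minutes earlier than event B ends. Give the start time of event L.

8:36 AM

Event N starts at 9:36 AM + 375 min = 3:51 PM.
Event B starts at 3:51 PM − 315 min = 10:36 AM.
Event N ends at 10:36 AM + 325 min = 4:01 PM.
Event B ends at 4:01 PM − 145 min = 1:36 PM.
Event L starts at 1:36 PM − 300 min = 8:36 AM.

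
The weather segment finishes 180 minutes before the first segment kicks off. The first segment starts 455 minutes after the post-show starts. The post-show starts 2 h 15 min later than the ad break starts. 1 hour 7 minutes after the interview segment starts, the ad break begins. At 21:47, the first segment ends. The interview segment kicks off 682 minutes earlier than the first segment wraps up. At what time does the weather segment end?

18:22

The interview segment starts at 21:47 − 682 min = 10:25.
The ad break starts at 10:25 + 67 min = 11:32.
The post-show starts at 11:32 + 135 min = 13:47.
The first segment starts at 13:47 + 455 min = 21:22.
The weather segment ends at 21:22 − 180 min = 18:22.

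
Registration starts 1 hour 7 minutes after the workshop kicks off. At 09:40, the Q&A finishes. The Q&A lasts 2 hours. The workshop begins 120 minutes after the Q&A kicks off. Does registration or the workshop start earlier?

The Q&A starts at 09:40 − 120 min = 07:40.
The workshop starts at 07:40 + 120 min = 09:40.
Registration starts at 09:40 + 67 min = 10:47.
Registration starts at 10:47 and the workshop starts at 09:40, so the workshop is first.

the workshop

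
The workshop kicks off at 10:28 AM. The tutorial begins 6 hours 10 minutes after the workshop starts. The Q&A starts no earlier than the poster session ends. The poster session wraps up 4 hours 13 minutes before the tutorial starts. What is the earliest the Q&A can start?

The tutorial starts at 10:28 AM + 370 min = 4:38 PM.
The poster session ends at 4:38 PM − 253 min = 12:25 PM.
The Q&A is bounded by the poster session, so the earliest it can start is 12:25 PM.

12:25 PM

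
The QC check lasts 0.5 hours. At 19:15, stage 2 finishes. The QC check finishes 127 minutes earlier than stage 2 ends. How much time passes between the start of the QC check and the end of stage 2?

2 h 37 min

The QC check ends at 19:15 − 127 min = 17:08.
The QC check starts at 17:08 − 30 min = 16:38.
From 16:38 to 19:15 is 2 h 37 min.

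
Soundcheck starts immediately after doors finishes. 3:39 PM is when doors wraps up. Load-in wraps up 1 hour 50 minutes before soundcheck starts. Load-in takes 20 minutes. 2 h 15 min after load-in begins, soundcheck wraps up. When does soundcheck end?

3:44 PM

Soundcheck starts at 3:39 PM.
Load-in ends at 3:39 PM − 110 min = 1:49 PM.
Load-in starts at 1:49 PM − 20 min = 1:29 PM.
Soundcheck ends at 1:29 PM + 135 min = 3:44 PM.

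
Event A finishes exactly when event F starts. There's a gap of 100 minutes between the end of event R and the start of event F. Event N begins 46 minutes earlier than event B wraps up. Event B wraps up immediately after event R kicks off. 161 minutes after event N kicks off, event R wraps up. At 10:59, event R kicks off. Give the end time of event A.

Event B ends at 10:59.
Event N starts at 10:59 − 46 min = 10:13.
Event R ends at 10:13 + 161 min = 12:54.
Event F starts at 12:54 + 100 min = 14:34.
So event A ends at 14:34.

14:34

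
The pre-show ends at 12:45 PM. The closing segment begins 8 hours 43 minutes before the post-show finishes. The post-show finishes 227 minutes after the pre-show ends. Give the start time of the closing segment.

The post-show ends at 12:45 PM + 227 min = 4:32 PM.
The closing segment starts at 4:32 PM − 523 min = 7:49 AM.

7:49 AM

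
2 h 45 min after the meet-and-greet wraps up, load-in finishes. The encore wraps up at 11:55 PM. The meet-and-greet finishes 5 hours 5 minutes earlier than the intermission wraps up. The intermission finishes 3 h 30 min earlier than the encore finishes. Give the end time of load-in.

The intermission ends at 11:55 PM − 210 min = 8:25 PM.
The meet-and-greet ends at 8:25 PM − 305 min = 3:20 PM.
Load-in ends at 3:20 PM + 165 min = 6:05 PM.

6:05 PM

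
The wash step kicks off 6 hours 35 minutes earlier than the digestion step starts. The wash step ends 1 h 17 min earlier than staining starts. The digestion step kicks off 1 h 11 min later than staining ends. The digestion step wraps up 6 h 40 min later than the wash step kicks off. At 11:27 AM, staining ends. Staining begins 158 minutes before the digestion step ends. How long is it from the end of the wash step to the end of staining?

The digestion step starts at 11:27 AM + 71 min = 12:38 PM.
The wash step starts at 12:38 PM − 395 min = 6:03 AM.
The digestion step ends at 6:03 AM + 400 min = 12:43 PM.
Staining starts at 12:43 PM − 158 min = 10:05 AM.
The wash step ends at 10:05 AM − 77 min = 8:48 AM.
From 8:48 AM to 11:27 AM is 2 h 39 min.

2 h 39 min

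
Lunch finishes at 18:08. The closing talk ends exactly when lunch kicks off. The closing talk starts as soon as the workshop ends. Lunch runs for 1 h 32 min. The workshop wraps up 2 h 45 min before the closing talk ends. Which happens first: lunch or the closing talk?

the closing talk

Lunch starts at 18:08 − 92 min = 16:36.
So the closing talk ends at 16:36.
The workshop ends at 16:36 − 165 min = 13:51.
So the closing talk starts at 13:51.
Lunch starts at 16:36 and the closing talk starts at 13:51, so the closing talk is first.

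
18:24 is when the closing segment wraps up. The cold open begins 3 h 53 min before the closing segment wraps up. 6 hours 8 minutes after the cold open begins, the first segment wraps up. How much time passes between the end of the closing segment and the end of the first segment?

135 minutes

The cold open starts at 18:24 − 233 min = 14:31.
The first segment ends at 14:31 + 368 min = 20:39.
From 18:24 to 20:39 is 135 minutes.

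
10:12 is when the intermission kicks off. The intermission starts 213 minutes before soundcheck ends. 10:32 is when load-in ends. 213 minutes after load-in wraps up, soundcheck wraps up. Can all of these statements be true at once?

Soundcheck ends at 10:32 + 213 min = 14:05.
The intermission starts at 14:05 − 213 min = 10:32.
But the intermission is also said to start at 10:12 — a 20-minute conflict.

No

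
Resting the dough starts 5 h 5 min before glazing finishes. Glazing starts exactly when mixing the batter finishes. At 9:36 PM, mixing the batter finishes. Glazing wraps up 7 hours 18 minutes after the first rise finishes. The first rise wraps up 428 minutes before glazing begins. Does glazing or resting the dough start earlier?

Glazing starts at 9:36 PM.
The first rise ends at 9:36 PM − 428 min = 2:28 PM.
Glazing ends at 2:28 PM + 438 min = 9:46 PM.
Resting the dough starts at 9:46 PM − 305 min = 4:41 PM.
Glazing starts at 9:36 PM and resting the dough starts at 4:41 PM, so resting the dough is first.

resting the dough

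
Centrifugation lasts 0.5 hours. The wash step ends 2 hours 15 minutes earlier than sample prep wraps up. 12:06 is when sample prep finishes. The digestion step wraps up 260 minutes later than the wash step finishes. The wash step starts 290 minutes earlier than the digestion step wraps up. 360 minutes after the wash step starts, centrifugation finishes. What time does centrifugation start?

The wash step ends at 12:06 − 135 min = 09:51.
The digestion step ends at 09:51 + 260 min = 14:11.
The wash step starts at 14:11 − 290 min = 09:21.
Centrifugation ends at 09:21 + 360 min = 15:21.
Centrifugation starts at 15:21 − 30 min = 14:51.

14:51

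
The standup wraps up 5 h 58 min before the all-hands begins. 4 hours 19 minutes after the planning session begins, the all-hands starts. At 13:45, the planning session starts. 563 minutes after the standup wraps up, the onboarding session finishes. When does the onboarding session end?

The all-hands starts at 13:45 + 259 min = 18:04.
The standup ends at 18:04 − 358 min = 12:06.
The onboarding session ends at 12:06 + 563 min = 21:29.

21:29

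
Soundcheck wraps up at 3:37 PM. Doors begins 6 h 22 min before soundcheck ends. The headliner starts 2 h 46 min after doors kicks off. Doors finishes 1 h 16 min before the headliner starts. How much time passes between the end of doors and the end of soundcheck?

Doors starts at 3:37 PM − 382 min = 9:15 AM.
The headliner starts at 9:15 AM + 166 min = 12:01 PM.
Doors ends at 12:01 PM − 76 min = 10:45 AM.
From 10:45 AM to 3:37 PM is 292 minutes.

292 minutes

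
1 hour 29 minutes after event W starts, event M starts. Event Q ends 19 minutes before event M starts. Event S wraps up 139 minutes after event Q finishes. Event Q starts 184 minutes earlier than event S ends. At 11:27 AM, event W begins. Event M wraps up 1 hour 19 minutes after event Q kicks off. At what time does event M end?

1:11 PM

Event M starts at 11:27 AM + 89 min = 12:56 PM.
Event Q ends at 12:56 PM − 19 min = 12:37 PM.
Event S ends at 12:37 PM + 139 min = 2:56 PM.
Event Q starts at 2:56 PM − 184 min = 11:52 AM.
Event M ends at 11:52 AM + 79 min = 1:11 PM.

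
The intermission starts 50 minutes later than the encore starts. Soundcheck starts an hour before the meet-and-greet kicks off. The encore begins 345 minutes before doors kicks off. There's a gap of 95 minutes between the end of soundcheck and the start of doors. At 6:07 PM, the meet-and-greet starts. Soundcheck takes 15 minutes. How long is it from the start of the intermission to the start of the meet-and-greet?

4 hours 5 minutes

Soundcheck starts at 6:07 PM − 60 min = 5:07 PM.
Soundcheck ends at 5:07 PM + 15 min = 5:22 PM.
Doors starts at 5:22 PM + 95 min = 6:57 PM.
The encore starts at 6:57 PM − 345 min = 1:12 PM.
The intermission starts at 1:12 PM + 50 min = 2:02 PM.
From 2:02 PM to 6:07 PM is 4 hours 5 minutes.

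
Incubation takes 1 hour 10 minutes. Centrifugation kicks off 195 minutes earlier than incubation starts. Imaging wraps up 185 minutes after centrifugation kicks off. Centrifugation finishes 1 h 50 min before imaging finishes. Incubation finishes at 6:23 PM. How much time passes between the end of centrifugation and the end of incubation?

190 minutes

Incubation starts at 6:23 PM − 70 min = 5:13 PM.
Centrifugation starts at 5:13 PM − 195 min = 1:58 PM.
Imaging ends at 1:58 PM + 185 min = 5:03 PM.
Centrifugation ends at 5:03 PM − 110 min = 3:13 PM.
From 3:13 PM to 6:23 PM is 190 minutes.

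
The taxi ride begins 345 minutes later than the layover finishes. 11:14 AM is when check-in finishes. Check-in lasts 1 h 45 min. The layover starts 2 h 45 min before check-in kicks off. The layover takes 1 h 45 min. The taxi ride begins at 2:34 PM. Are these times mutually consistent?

Check-in starts at 11:14 AM − 105 min = 9:29 AM.
The layover starts at 9:29 AM − 165 min = 6:44 AM.
The layover ends at 6:44 AM + 105 min = 8:29 AM.
The taxi ride starts at 8:29 AM + 345 min = 2:14 PM.
But the taxi ride is also said to start at 2:34 PM — a 20-minute conflict.

No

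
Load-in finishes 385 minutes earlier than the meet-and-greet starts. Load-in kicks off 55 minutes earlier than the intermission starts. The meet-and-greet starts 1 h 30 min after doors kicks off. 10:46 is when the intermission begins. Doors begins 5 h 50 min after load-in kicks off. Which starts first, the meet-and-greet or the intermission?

the intermission

Load-in starts at 10:46 − 55 min = 09:51.
Doors starts at 09:51 + 350 min = 15:41.
The meet-and-greet starts at 15:41 + 90 min = 17:11.
The meet-and-greet starts at 17:11 and the intermission starts at 10:46, so the intermission is first.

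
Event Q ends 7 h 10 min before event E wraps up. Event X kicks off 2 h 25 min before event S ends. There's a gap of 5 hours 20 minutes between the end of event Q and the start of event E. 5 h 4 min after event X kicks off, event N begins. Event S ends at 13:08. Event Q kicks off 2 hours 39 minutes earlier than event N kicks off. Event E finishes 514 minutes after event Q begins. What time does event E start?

19:52

Event X starts at 13:08 − 145 min = 10:43.
Event N starts at 10:43 + 304 min = 15:47.
Event Q starts at 15:47 − 159 min = 13:08.
Event E ends at 13:08 + 514 min = 21:42.
Event Q ends at 21:42 − 430 min = 14:32.
Event E starts at 14:32 + 320 min = 19:52.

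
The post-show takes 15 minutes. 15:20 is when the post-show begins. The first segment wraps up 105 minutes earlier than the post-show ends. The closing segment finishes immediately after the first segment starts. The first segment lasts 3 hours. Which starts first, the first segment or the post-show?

the first segment

The post-show ends at 15:20 + 15 min = 15:35.
The first segment ends at 15:35 − 105 min = 13:50.
The first segment starts at 13:50 − 180 min = 10:50.
The first segment starts at 10:50 and the post-show starts at 15:20, so the first segment is first.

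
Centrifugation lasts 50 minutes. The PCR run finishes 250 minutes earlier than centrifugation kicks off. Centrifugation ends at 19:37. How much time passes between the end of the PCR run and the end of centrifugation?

5 hours

Centrifugation starts at 19:37 − 50 min = 18:47.
The PCR run ends at 18:47 − 250 min = 14:37.
From 14:37 to 19:37 is 5 hours.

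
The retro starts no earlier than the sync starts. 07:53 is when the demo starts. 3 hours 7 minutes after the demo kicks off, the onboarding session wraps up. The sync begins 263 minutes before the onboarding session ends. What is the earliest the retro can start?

The onboarding session ends at 07:53 + 187 min = 11:00.
The sync starts at 11:00 − 263 min = 06:37.
The retro is bounded by the sync, so the earliest it can start is 06:37.

06:37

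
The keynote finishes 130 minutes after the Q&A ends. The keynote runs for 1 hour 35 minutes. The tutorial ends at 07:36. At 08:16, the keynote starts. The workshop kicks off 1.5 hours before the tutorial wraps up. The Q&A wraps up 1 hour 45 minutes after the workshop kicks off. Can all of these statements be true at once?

No

The workshop starts at 07:36 − 90 min = 06:06.
The Q&A ends at 06:06 + 105 min = 07:51.
The keynote ends at 07:51 + 130 min = 10:01.
The keynote starts at 10:01 − 95 min = 08:26.
But the keynote is also said to start at 08:16 — a 10-minute conflict.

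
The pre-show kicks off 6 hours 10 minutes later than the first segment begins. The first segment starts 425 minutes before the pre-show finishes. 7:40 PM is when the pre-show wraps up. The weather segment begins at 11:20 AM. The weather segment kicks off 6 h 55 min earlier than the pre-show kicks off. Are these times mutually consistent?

The first segment starts at 7:40 PM − 425 min = 12:35 PM.
The pre-show starts at 12:35 PM + 370 min = 6:45 PM.
The weather segment starts at 6:45 PM − 415 min = 11:50 AM.
But the weather segment is also said to start at 11:20 AM — a 30-minute conflict.

No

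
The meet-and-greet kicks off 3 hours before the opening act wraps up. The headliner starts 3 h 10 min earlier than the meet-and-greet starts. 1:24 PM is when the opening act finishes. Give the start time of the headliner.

7:14 AM

The meet-and-greet starts at 1:24 PM − 180 min = 10:24 AM.
The headliner starts at 10:24 AM − 190 min = 7:14 AM.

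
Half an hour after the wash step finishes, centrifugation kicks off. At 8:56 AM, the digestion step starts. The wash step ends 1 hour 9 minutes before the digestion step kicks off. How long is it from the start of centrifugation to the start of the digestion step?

39 minutes

The wash step ends at 8:56 AM − 69 min = 7:47 AM.
Centrifugation starts at 7:47 AM + 30 min = 8:17 AM.
From 8:17 AM to 8:56 AM is 39 minutes.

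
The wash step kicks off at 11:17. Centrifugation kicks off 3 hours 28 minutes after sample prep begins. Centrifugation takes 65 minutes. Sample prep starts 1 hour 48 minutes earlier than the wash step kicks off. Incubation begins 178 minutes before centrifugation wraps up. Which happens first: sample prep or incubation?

Sample prep starts at 11:17 − 108 min = 09:29.
Centrifugation starts at 09:29 + 208 min = 12:57.
Centrifugation ends at 12:57 + 65 min = 14:02.
Incubation starts at 14:02 − 178 min = 11:04.
Sample prep starts at 09:29 and incubation starts at 11:04, so sample prep is first.

sample prep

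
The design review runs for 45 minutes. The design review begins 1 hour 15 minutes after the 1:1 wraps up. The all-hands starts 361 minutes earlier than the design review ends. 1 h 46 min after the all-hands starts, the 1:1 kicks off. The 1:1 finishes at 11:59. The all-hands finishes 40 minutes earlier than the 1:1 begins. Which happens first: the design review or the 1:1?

the 1:1

The design review starts at 11:59 + 75 min = 13:14.
The design review ends at 13:14 + 45 min = 13:59.
The all-hands starts at 13:59 − 361 min = 07:58.
The 1:1 starts at 07:58 + 106 min = 09:44.
The design review starts at 13:14 and the 1:1 starts at 09:44, so the 1:1 is first.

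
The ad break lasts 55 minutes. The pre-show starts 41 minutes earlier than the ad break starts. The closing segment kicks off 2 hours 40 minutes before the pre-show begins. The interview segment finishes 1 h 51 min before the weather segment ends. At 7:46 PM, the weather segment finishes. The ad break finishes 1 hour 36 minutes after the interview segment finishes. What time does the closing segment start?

The interview segment ends at 7:46 PM − 111 min = 5:55 PM.
The ad break ends at 5:55 PM + 96 min = 7:31 PM.
The ad break starts at 7:31 PM − 55 min = 6:36 PM.
The pre-show starts at 6:36 PM − 41 min = 5:55 PM.
The closing segment starts at 5:55 PM − 160 min = 3:15 PM.

3:15 PM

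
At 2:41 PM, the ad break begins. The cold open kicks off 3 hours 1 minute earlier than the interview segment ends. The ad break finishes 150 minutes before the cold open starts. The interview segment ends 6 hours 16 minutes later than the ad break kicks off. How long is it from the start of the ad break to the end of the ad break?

45 minutes

The interview segment ends at 2:41 PM + 376 min = 8:57 PM.
The cold open starts at 8:57 PM − 181 min = 5:56 PM.
The ad break ends at 5:56 PM − 150 min = 3:26 PM.
From 2:41 PM to 3:26 PM is 45 minutes.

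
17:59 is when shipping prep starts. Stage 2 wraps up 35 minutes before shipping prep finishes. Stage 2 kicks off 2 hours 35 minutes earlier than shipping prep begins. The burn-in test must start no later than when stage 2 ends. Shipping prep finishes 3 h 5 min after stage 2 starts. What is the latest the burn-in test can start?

17:54

Stage 2 starts at 17:59 − 155 min = 15:24.
Shipping prep ends at 15:24 + 185 min = 18:29.
Stage 2 ends at 18:29 − 35 min = 17:54.
The burn-in test is bounded by stage 2, so the latest it can start is 17:54.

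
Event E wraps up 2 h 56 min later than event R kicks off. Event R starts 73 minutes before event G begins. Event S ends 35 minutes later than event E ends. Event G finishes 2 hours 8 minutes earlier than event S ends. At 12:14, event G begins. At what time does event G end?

12:24

Event R starts at 12:14 − 73 min = 11:01.
Event E ends at 11:01 + 176 min = 13:57.
Event S ends at 13:57 + 35 min = 14:32.
Event G ends at 14:32 − 128 min = 12:24.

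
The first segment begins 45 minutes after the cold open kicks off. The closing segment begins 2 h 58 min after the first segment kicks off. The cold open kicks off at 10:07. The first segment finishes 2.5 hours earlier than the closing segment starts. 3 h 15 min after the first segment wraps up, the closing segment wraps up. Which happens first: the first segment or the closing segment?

The first segment starts at 10:07 + 45 min = 10:52.
The closing segment starts at 10:52 + 178 min = 13:50.
The first segment starts at 10:52 and the closing segment starts at 13:50, so the first segment is first.

the first segment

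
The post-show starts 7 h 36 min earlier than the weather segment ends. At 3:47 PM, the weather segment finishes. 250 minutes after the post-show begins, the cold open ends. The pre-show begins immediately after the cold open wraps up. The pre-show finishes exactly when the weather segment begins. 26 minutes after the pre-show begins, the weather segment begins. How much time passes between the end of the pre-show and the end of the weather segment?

The post-show starts at 3:47 PM − 456 min = 8:11 AM.
The cold open ends at 8:11 AM + 250 min = 12:21 PM.
So the pre-show starts at 12:21 PM.
The weather segment starts at 12:21 PM + 26 min = 12:47 PM.
So the pre-show ends at 12:47 PM.
From 12:47 PM to 3:47 PM is 3 hours.

3 hours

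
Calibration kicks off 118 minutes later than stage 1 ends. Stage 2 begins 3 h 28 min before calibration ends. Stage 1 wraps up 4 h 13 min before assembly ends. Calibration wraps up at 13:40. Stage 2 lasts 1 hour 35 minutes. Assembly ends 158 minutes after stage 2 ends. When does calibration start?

12:10

Stage 2 starts at 13:40 − 208 min = 10:12.
Stage 2 ends at 10:12 + 95 min = 11:47.
Assembly ends at 11:47 + 158 min = 14:25.
Stage 1 ends at 14:25 − 253 min = 10:12.
Calibration starts at 10:12 + 118 min = 12:10.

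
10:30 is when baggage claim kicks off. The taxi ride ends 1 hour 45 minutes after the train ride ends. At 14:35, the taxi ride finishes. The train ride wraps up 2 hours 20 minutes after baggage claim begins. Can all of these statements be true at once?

Yes

The train ride ends at 10:30 + 140 min = 12:50.
The taxi ride ends at 12:50 + 105 min = 14:35.
That matches the stated 14:35, so the schedule is consistent.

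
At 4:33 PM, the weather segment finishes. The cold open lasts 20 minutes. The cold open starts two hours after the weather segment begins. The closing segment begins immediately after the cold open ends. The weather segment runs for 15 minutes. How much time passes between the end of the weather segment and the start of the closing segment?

125 minutes

The weather segment starts at 4:33 PM − 15 min = 4:18 PM.
The cold open starts at 4:18 PM + 120 min = 6:18 PM.
The cold open ends at 6:18 PM + 20 min = 6:38 PM.
So the closing segment starts at 6:38 PM.
From 4:33 PM to 6:38 PM is 125 minutes.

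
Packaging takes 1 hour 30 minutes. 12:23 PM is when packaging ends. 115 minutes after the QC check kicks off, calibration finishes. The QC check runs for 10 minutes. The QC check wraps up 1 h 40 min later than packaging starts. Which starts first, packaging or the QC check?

packaging

Packaging starts at 12:23 PM − 90 min = 10:53 AM.
The QC check ends at 10:53 AM + 100 min = 12:33 PM.
The QC check starts at 12:33 PM − 10 min = 12:23 PM.
Packaging starts at 10:53 AM and the QC check starts at 12:23 PM, so packaging is first.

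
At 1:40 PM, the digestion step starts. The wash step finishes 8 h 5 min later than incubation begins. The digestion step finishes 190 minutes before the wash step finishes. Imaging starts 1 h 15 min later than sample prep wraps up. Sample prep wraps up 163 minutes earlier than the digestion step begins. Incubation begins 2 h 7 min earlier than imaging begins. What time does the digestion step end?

3:00 PM

Sample prep ends at 1:40 PM − 163 min = 10:57 AM.
Imaging starts at 10:57 AM + 75 min = 12:12 PM.
Incubation starts at 12:12 PM − 127 min = 10:05 AM.
The wash step ends at 10:05 AM + 485 min = 6:10 PM.
The digestion step ends at 6:10 PM − 190 min = 3:00 PM.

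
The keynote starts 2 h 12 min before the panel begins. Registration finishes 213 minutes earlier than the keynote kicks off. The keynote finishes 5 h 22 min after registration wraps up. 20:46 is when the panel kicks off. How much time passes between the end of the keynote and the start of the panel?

The keynote starts at 20:46 − 132 min = 18:34.
Registration ends at 18:34 − 213 min = 15:01.
The keynote ends at 15:01 + 322 min = 20:23.
From 20:23 to 20:46 is 23 minutes.

23 minutes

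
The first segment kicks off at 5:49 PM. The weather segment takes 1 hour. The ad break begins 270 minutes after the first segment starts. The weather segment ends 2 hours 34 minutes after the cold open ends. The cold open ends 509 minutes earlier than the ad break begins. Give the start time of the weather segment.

3:24 PM

The ad break starts at 5:49 PM + 270 min = 10:19 PM.
The cold open ends at 10:19 PM − 509 min = 1:50 PM.
The weather segment ends at 1:50 PM + 154 min = 4:24 PM.
The weather segment starts at 4:24 PM − 60 min = 3:24 PM.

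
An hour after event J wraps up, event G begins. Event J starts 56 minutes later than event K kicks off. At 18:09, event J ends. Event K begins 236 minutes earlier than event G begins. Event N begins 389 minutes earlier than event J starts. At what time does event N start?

Event G starts at 18:09 + 60 min = 19:09.
Event K starts at 19:09 − 236 min = 15:13.
Event J starts at 15:13 + 56 min = 16:09.
Event N starts at 16:09 − 389 min = 09:40.

09:40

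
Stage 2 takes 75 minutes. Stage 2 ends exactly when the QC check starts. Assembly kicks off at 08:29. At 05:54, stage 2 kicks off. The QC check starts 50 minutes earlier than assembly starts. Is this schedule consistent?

The QC check starts at 08:29 − 50 min = 07:39.
So stage 2 ends at 07:39.
Stage 2 starts at 07:39 − 75 min = 06:24.
But stage 2 is also said to start at 05:54 — a 30-minute conflict.

No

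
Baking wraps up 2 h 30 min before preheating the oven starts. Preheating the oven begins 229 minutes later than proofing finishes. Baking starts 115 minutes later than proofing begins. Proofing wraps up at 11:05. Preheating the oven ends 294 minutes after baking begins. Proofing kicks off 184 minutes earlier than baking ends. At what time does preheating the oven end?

16:09

Preheating the oven starts at 11:05 + 229 min = 14:54.
Baking ends at 14:54 − 150 min = 12:24.
Proofing starts at 12:24 − 184 min = 09:20.
Baking starts at 09:20 + 115 min = 11:15.
Preheating the oven ends at 11:15 + 294 min = 16:09.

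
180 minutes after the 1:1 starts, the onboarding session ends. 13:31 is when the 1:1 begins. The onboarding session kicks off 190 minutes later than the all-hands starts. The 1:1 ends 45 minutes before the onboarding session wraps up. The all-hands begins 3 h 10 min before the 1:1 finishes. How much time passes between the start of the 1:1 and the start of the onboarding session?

2 h 15 min

The onboarding session ends at 13:31 + 180 min = 16:31.
The 1:1 ends at 16:31 − 45 min = 15:46.
The all-hands starts at 15:46 − 190 min = 12:36.
The onboarding session starts at 12:36 + 190 min = 15:46.
From 13:31 to 15:46 is 2 h 15 min.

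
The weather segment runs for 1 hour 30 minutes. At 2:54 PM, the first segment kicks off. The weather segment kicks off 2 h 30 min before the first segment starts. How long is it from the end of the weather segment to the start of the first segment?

an hour

The weather segment starts at 2:54 PM − 150 min = 12:24 PM.
The weather segment ends at 12:24 PM + 90 min = 1:54 PM.
From 1:54 PM to 2:54 PM is an hour.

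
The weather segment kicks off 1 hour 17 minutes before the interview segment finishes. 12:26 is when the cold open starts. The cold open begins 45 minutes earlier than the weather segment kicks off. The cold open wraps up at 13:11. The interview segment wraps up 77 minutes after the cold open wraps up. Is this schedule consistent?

The interview segment ends at 13:11 + 77 min = 14:28.
The weather segment starts at 14:28 − 77 min = 13:11.
The cold open starts at 13:11 − 45 min = 12:26.
That matches the stated 12:26, so the schedule is consistent.

Yes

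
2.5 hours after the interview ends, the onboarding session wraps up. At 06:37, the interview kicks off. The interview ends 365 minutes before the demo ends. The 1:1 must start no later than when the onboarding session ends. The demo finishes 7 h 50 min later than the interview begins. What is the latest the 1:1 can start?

The demo ends at 06:37 + 470 min = 14:27.
The interview ends at 14:27 − 365 min = 08:22.
The onboarding session ends at 08:22 + 150 min = 10:52.
The 1:1 is bounded by the onboarding session, so the latest it can start is 10:52.

10:52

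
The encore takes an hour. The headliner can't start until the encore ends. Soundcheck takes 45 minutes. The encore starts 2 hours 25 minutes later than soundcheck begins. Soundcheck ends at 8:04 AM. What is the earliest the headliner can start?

10:44 AM

Soundcheck starts at 8:04 AM − 45 min = 7:19 AM.
The encore starts at 7:19 AM + 145 min = 9:44 AM.
The encore ends at 9:44 AM + 60 min = 10:44 AM.
The headliner is bounded by the encore, so the earliest it can start is 10:44 AM.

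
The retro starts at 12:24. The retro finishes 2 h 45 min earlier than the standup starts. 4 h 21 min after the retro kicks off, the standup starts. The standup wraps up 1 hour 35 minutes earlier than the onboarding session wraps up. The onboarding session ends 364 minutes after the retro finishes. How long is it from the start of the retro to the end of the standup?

The standup starts at 12:24 + 261 min = 16:45.
The retro ends at 16:45 − 165 min = 14:00.
The onboarding session ends at 14:00 + 364 min = 20:04.
The standup ends at 20:04 − 95 min = 18:29.
From 12:24 to 18:29 is 365 minutes.

365 minutes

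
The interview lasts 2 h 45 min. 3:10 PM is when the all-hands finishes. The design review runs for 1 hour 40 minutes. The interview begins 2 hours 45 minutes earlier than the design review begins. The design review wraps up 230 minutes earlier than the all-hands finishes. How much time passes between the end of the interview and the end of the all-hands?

The design review ends at 3:10 PM − 230 min = 11:20 AM.
The design review starts at 11:20 AM − 100 min = 9:40 AM.
The interview starts at 9:40 AM − 165 min = 6:55 AM.
The interview ends at 6:55 AM + 165 min = 9:40 AM.
From 9:40 AM to 3:10 PM is 5 hours 30 minutes.

5 hours 30 minutes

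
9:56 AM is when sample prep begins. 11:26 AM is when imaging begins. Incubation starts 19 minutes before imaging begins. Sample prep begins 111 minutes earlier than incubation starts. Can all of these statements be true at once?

Incubation starts at 11:26 AM − 19 min = 11:07 AM.
Sample prep starts at 11:07 AM − 111 min = 9:16 AM.
But sample prep is also said to start at 9:56 AM — a 40-minute conflict.

No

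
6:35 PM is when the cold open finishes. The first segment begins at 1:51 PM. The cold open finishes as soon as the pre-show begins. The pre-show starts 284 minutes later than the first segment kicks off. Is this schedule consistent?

The pre-show starts at 1:51 PM + 284 min = 6:35 PM.
So the cold open ends at 6:35 PM.
That matches the stated 6:35 PM, so the schedule is consistent.

Yes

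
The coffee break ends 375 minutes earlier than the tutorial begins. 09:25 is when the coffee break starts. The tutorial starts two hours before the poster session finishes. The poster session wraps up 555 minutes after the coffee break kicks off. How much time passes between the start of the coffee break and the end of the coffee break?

an hour

The poster session ends at 09:25 + 555 min = 18:40.
The tutorial starts at 18:40 − 120 min = 16:40.
The coffee break ends at 16:40 − 375 min = 10:25.
From 09:25 to 10:25 is an hour.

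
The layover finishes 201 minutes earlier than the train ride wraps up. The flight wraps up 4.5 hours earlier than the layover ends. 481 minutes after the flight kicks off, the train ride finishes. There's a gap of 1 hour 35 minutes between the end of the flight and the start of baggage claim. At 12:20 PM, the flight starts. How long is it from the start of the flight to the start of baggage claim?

The train ride ends at 12:20 PM + 481 min = 8:21 PM.
The layover ends at 8:21 PM − 201 min = 5:00 PM.
The flight ends at 5:00 PM − 270 min = 12:30 PM.
Baggage claim starts at 12:30 PM + 95 min = 2:05 PM.
From 12:20 PM to 2:05 PM is 1 h 45 min.

1 h 45 min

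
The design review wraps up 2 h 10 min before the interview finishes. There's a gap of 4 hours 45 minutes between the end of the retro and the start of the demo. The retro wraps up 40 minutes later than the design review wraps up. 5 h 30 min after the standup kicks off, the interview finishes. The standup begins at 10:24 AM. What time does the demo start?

7:09 PM

The interview ends at 10:24 AM + 330 min = 3:54 PM.
The design review ends at 3:54 PM − 130 min = 1:44 PM.
The retro ends at 1:44 PM + 40 min = 2:24 PM.
The demo starts at 2:24 PM + 285 min = 7:09 PM.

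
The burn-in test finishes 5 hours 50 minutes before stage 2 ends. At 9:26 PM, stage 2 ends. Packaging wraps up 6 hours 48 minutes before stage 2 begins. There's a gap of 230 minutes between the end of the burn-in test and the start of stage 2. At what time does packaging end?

The burn-in test ends at 9:26 PM − 350 min = 3:36 PM.
Stage 2 starts at 3:36 PM + 230 min = 7:26 PM.
Packaging ends at 7:26 PM − 408 min = 12:38 PM.

12:38 PM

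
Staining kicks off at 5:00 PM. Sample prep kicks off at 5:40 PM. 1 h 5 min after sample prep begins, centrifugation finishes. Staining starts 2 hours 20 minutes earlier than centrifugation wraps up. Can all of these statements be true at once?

Centrifugation ends at 5:40 PM + 65 min = 6:45 PM.
Staining starts at 6:45 PM − 140 min = 4:25 PM.
But staining is also said to start at 5:00 PM — a 35-minute conflict.

No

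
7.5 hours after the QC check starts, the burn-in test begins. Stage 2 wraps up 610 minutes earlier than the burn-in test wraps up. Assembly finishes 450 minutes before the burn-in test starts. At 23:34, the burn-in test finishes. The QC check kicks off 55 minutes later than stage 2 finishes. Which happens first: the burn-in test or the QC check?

the QC check

Stage 2 ends at 23:34 − 610 min = 13:24.
The QC check starts at 13:24 + 55 min = 14:19.
The burn-in test starts at 14:19 + 450 min = 21:49.
The burn-in test starts at 21:49 and the QC check starts at 14:19, so the QC check is first.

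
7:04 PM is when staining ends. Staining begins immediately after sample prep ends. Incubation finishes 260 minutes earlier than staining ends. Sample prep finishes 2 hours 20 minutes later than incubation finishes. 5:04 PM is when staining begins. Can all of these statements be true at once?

Incubation ends at 7:04 PM − 260 min = 2:44 PM.
Sample prep ends at 2:44 PM + 140 min = 5:04 PM.
So staining starts at 5:04 PM.
That matches the stated 5:04 PM, so the schedule is consistent.

Yes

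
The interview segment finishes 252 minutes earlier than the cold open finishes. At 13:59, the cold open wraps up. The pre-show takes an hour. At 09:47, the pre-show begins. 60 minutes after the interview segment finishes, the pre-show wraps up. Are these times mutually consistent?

Yes

The interview segment ends at 13:59 − 252 min = 09:47.
The pre-show ends at 09:47 + 60 min = 10:47.
The pre-show starts at 10:47 − 60 min = 09:47.
That matches the stated 09:47, so the schedule is consistent.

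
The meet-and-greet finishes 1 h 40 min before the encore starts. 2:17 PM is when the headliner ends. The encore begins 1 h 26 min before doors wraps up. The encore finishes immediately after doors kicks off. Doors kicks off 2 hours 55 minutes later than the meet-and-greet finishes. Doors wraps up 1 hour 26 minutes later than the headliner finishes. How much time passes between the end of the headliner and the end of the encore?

1 hour 15 minutes

Doors ends at 2:17 PM + 86 min = 3:43 PM.
The encore starts at 3:43 PM − 86 min = 2:17 PM.
The meet-and-greet ends at 2:17 PM − 100 min = 12:37 PM.
Doors starts at 12:37 PM + 175 min = 3:32 PM.
So the encore ends at 3:32 PM.
From 2:17 PM to 3:32 PM is 1 hour 15 minutes.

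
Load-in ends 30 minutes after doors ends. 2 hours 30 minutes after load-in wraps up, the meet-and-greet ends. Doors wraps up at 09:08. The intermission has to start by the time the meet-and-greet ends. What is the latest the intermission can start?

Load-in ends at 09:08 + 30 min = 09:38.
The meet-and-greet ends at 09:38 + 150 min = 12:08.
The intermission is bounded by the meet-and-greet, so the latest it can start is 12:08.

12:08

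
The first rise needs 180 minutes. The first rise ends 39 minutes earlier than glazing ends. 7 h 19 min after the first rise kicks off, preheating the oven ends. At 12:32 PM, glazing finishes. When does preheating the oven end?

4:12 PM

The first rise ends at 12:32 PM − 39 min = 11:53 AM.
The first rise starts at 11:53 AM − 180 min = 8:53 AM.
Preheating the oven ends at 8:53 AM + 439 min = 4:12 PM.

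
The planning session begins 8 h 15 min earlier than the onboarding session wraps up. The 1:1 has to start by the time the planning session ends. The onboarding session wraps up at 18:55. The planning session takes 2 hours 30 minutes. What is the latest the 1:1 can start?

13:10

The planning session starts at 18:55 − 495 min = 10:40.
The planning session ends at 10:40 + 150 min = 13:10.
The 1:1 is bounded by the planning session, so the latest it can start is 13:10.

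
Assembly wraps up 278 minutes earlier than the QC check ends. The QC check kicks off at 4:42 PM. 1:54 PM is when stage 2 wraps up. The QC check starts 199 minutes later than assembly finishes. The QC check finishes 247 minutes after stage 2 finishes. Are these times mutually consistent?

The QC check ends at 1:54 PM + 247 min = 6:01 PM.
Assembly ends at 6:01 PM − 278 min = 1:23 PM.
The QC check starts at 1:23 PM + 199 min = 4:42 PM.
That matches the stated 4:42 PM, so the schedule is consistent.

Yes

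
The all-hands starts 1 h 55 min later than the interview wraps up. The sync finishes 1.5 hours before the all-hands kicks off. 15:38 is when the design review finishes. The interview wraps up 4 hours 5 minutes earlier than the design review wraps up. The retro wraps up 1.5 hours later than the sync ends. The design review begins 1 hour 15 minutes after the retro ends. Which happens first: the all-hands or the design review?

the all-hands

The interview ends at 15:38 − 245 min = 11:33.
The all-hands starts at 11:33 + 115 min = 13:28.
The sync ends at 13:28 − 90 min = 11:58.
The retro ends at 11:58 + 90 min = 13:28.
The design review starts at 13:28 + 75 min = 14:43.
The all-hands starts at 13:28 and the design review starts at 14:43, so the all-hands is first.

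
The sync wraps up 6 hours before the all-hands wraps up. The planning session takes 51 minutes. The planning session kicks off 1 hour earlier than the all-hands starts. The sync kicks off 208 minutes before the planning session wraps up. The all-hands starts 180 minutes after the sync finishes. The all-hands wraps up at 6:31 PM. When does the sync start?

11:54 AM

The sync ends at 6:31 PM − 360 min = 12:31 PM.
The all-hands starts at 12:31 PM + 180 min = 3:31 PM.
The planning session starts at 3:31 PM − 60 min = 2:31 PM.
The planning session ends at 2:31 PM + 51 min = 3:22 PM.
The sync starts at 3:22 PM − 208 min = 11:54 AM.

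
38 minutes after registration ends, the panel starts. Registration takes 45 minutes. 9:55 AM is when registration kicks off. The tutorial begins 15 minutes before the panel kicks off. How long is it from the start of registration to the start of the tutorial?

1 h 8 min

Registration ends at 9:55 AM + 45 min = 10:40 AM.
The panel starts at 10:40 AM + 38 min = 11:18 AM.
The tutorial starts at 11:18 AM − 15 min = 11:03 AM.
From 9:55 AM to 11:03 AM is 1 h 8 min.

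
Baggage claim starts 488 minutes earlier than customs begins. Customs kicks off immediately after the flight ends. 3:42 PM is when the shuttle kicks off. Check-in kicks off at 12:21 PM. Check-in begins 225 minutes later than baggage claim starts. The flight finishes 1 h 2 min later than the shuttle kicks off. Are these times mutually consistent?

Yes

The flight ends at 3:42 PM + 62 min = 4:44 PM.
So customs starts at 4:44 PM.
Baggage claim starts at 4:44 PM − 488 min = 8:36 AM.
Check-in starts at 8:36 AM + 225 min = 12:21 PM.
That matches the stated 12:21 PM, so the schedule is consistent.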